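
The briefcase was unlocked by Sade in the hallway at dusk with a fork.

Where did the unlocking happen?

in the hallway

'in the hallway' marks the location of the unlocking event.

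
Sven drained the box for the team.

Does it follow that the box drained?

'Sven drained the box' is the causative; it entails the inchoative 'the box drained'.

yes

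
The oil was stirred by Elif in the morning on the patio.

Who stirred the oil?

'Elif' marks the agent of the stirring event.

Elif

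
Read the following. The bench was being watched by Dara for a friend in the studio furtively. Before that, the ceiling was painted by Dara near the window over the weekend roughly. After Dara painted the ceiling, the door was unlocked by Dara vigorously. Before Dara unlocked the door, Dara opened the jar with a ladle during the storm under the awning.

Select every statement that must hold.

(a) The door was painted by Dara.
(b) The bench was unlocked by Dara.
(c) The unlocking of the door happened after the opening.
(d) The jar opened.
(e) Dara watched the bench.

(a) Not entailed — Dara painted the ceiling, not the door; the door belongs to the unlocking event.
(b) Not entailed — Dara unlocked the door, not the bench; the bench belongs to the watching event.
(c) Entailed — the narrative places the opening before the unlocking.
(d) Entailed — 'Dara opened the jar' is causative; it entails the inchoative 'the jar opened'.
(e) Entailed — 'watch' is an activity; 'was watching' entails that some watching happened, so 'watched' holds.

(c), (d), (e)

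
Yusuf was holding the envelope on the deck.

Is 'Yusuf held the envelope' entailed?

yes

'hold' is atelic; if Yusuf was holding the envelope, then Yusuf held the envelope (for some time).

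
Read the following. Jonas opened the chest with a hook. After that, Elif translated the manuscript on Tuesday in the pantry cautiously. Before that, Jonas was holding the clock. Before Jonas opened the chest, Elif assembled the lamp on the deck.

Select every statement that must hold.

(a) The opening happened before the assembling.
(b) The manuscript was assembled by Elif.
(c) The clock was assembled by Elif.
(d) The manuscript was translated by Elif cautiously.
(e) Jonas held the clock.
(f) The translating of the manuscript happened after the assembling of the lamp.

(a) Not entailed — the narrative places the assembling before the opening, not after.
(b) Not entailed — Elif assembled the lamp, not the manuscript; the manuscript belongs to the translating event.
(c) Not entailed — Elif assembled the lamp, not the clock; the clock belongs to the holding event.
(d) Entailed — this follows by dropping conjuncts from the translating event's description.
(e) Entailed — 'hold' is an activity; 'was holding' entails that some holding happened, so 'held' holds.
(f) Entailed — the narrative places the assembling before the translating.

(d), (e), (f)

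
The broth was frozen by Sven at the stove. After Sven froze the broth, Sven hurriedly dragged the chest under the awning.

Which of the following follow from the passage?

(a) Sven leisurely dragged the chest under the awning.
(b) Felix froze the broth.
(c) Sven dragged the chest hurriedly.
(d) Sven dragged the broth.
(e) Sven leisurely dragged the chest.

(c)

(a) Not entailed — 'leisurely' adds a manner not in (and inconsistent with) the original.
(b) Not entailed — the passage has Sven freezing the broth, not Felix.
(c) Entailed — every conjunct here is already in the original dragging event.
(d) Not entailed — Sven dragged the chest, not the broth; the broth belongs to the freezing event.
(e) Not entailed — 'leisurely' adds a manner not in (and inconsistent with) the original.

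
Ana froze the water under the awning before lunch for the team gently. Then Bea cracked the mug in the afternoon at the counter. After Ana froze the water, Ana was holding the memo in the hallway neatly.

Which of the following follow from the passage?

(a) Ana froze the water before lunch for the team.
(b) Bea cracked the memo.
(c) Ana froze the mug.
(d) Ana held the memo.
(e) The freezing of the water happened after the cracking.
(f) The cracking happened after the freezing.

(a) Entailed — dropping 'under the awning', 'gently' leaves a sub-description the original still satisfies.
(b) Not entailed — Bea cracked the mug, not the memo; the memo belongs to the holding event.
(c) Not entailed — Ana froze the water, not the mug; the mug belongs to the cracking event.
(d) Entailed — 'hold' is an activity; 'was holding' entails that some holding happened, so 'held' holds.
(e) Not entailed — the narrative places the freezing before the cracking, not after.
(f) Entailed — the narrative places the freezing before the cracking.

(a), (d), (f)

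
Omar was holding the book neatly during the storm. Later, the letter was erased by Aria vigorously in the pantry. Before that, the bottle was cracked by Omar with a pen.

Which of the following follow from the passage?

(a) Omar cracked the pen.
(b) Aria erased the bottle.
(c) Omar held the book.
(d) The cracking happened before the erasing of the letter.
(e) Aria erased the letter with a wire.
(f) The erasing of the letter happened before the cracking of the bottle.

(c), (d)

(a) Not entailed — the pen is the instrument, not what was cracked.
(b) Not entailed — Aria erased the letter, not the bottle; the bottle belongs to the cracking event.
(c) Entailed — 'hold' is an activity; 'was holding' entails that some holding happened, so 'held' holds.
(d) Entailed — the narrative places the cracking before the erasing.
(e) Not entailed — 'with a wire' adds information not in the original event.
(f) Not entailed — the narrative places the cracking before the erasing, not after.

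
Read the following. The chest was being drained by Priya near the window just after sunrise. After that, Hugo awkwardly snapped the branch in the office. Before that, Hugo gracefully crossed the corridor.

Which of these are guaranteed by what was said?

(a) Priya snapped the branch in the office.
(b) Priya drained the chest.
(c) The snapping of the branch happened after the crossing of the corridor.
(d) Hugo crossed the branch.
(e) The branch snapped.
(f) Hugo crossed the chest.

(c), (e)

(a) Not entailed — the passage has Hugo snapping the branch, not Priya.
(b) Not entailed — 'was draining' is progressive on an accomplishment; it does not entail the completed 'drained'.
(c) Entailed — the narrative places the crossing before the snapping.
(d) Not entailed — Hugo crossed the corridor, not the branch; the branch belongs to the snapping event.
(e) Entailed — 'Hugo snapped the branch' is causative; it entails the inchoative 'the branch snapped'.
(f) Not entailed — Hugo crossed the corridor, not the chest; the chest belongs to the draining event.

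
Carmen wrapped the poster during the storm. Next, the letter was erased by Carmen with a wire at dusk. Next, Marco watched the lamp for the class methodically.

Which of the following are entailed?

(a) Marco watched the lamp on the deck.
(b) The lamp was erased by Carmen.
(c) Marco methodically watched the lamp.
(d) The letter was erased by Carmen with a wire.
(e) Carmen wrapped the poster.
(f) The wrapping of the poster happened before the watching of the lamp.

(a) Not entailed — 'on the deck' adds information not in the original event.
(b) Not entailed — Carmen erased the letter, not the lamp; the lamp belongs to the watching event.
(c) Entailed — dropping 'for the class' leaves a sub-description the original still satisfies.
(d) Entailed — dropping 'at dusk' leaves a sub-description the original still satisfies.
(e) Entailed — this follows by dropping conjuncts from the wrapping event's description.
(f) Entailed — the narrative places the wrapping before the watching.

(c), (d), (e), (f)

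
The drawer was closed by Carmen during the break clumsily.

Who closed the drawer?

Carmen

'Carmen' marks the agent of the closing event.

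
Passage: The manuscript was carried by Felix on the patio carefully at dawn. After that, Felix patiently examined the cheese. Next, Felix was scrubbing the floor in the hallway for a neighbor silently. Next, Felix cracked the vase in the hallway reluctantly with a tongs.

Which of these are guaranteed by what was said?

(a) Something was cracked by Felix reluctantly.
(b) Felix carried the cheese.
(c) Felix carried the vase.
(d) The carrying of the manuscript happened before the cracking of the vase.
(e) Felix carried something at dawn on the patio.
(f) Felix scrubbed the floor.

(a) Entailed — the original entails any weakening of itself; this just drops 'with a tongs', 'in the hallway' and generalizes the patient.
(b) Not entailed — Felix carried the manuscript, not the cheese; the cheese belongs to the examining event.
(c) Not entailed — Felix carried the manuscript, not the vase; the vase belongs to the cracking event.
(d) Entailed — the narrative places the carrying before the cracking.
(e) Entailed — every conjunct here is already in the original carrying event.
(f) Entailed — 'scrub' is an activity; 'was scrubbing' entails that some scrubbing happened, so 'scrubbed' holds.

(a), (d), (e), (f)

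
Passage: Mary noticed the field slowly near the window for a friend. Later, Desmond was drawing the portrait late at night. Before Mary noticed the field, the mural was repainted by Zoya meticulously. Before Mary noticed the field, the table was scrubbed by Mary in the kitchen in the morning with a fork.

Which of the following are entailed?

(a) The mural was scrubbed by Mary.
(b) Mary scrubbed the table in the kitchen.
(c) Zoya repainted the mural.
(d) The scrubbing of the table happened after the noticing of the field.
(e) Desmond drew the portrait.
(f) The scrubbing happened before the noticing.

(a) Not entailed — Mary scrubbed the table, not the mural; the mural belongs to the repainting event.
(b) Entailed — this follows by dropping conjuncts from the scrubbing event's description.
(c) Entailed — every conjunct here is already in the original repainting event.
(d) Not entailed — the narrative places the scrubbing before the noticing, not after.
(e) Not entailed — 'was drawing' is progressive on an accomplishment; it does not entail the completed 'drew'.
(f) Entailed — the narrative places the scrubbing before the noticing.

(b), (c), (f)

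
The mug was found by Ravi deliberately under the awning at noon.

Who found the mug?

Ravi

'Ravi' marks the agent of the finding event.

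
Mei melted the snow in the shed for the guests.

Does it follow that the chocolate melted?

no

Nothing is said about any chocolate; only the snow is affected.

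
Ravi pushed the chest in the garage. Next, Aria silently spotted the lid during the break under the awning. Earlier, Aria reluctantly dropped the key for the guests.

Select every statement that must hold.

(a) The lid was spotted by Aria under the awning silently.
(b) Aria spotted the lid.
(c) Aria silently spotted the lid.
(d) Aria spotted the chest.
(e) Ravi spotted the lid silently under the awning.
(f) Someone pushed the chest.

(a) Entailed — dropping 'during the break' leaves a sub-description the original still satisfies.
(b) Entailed — the original entails any weakening of itself; this just drops 'under the awning', 'during the break', 'silently'.
(c) Entailed — this follows by dropping conjuncts from the spotting event's description.
(d) Not entailed — Aria spotted the lid, not the chest; the chest belongs to the pushing event.
(e) Not entailed — the passage has Aria spotting the lid, not Ravi.
(f) Entailed — dropping 'in the garage' and generalizing the agent leaves a sub-description the original still satisfies.

(a), (b), (c), (f)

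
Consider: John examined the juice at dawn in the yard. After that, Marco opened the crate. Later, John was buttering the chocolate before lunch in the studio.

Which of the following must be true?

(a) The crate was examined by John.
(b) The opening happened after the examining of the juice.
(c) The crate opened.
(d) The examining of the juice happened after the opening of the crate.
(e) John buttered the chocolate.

(a) Not entailed — John examined the juice, not the crate; the crate belongs to the opening event.
(b) Entailed — the narrative places the examining before the opening.
(c) Entailed — 'Marco opened the crate' is causative; it entails the inchoative 'the crate opened'.
(d) Not entailed — the narrative places the examining before the opening, not after.
(e) Not entailed — 'was buttering' is progressive on an accomplishment; it does not entail the completed 'buttered'.

(b), (c)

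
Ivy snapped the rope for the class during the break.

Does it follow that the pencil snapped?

no

Nothing is said about any pencil; only the rope is affected.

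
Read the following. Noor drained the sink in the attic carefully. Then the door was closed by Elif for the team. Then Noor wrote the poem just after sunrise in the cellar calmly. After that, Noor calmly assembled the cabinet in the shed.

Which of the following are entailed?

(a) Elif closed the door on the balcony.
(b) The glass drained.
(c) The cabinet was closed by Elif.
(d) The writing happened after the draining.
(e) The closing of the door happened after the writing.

(d)

(a) Not entailed — 'on the balcony' adds information not in the original event.
(b) Not entailed — the sink is what drained, not the glass.
(c) Not entailed — Elif closed the door, not the cabinet; the cabinet belongs to the assembling event.
(d) Entailed — the narrative places the draining before the writing.
(e) Not entailed — the narrative places the closing before the writing, not after.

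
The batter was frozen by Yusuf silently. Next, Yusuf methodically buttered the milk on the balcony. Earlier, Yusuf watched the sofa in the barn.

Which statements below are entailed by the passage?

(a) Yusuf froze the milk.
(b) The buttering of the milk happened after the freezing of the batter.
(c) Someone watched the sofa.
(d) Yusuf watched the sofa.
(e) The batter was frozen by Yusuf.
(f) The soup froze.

(a) Not entailed — Yusuf froze the batter, not the milk; the milk belongs to the buttering event.
(b) Entailed — the narrative places the freezing before the buttering.
(c) Entailed — every conjunct here is already in the original watching event.
(d) Entailed — every conjunct here is already in the original watching event.
(e) Entailed — this follows by dropping conjuncts from the freezing event's description.
(f) Not entailed — the batter is what froze, not the soup.

(b), (c), (d), (e)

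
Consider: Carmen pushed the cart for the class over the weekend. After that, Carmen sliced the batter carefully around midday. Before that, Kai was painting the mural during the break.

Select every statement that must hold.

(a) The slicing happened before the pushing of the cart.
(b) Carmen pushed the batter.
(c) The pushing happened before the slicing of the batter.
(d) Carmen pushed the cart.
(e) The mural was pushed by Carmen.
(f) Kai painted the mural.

(c), (d)

(a) Not entailed — the narrative places the pushing before the slicing, not after.
(b) Not entailed — Carmen pushed the cart, not the batter; the batter belongs to the slicing event.
(c) Entailed — the narrative places the pushing before the slicing.
(d) Entailed — dropping 'for the class', 'over the weekend' leaves a sub-description the original still satisfies.
(e) Not entailed — Carmen pushed the cart, not the mural; the mural belongs to the painting event.
(f) Not entailed — 'was painting' is progressive on an accomplishment; it does not entail the completed 'painted'.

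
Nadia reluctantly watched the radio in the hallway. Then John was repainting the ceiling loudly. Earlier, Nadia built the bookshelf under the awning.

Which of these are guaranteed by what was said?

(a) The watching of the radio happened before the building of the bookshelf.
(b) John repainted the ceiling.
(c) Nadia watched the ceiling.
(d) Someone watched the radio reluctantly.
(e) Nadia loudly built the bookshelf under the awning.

(d)

(a) Not entailed — the narrative doesn't order the watching relative to the building.
(b) Not entailed — 'was repainting' is progressive on an accomplishment; it does not entail the completed 'repainted'.
(c) Not entailed — Nadia watched the radio, not the ceiling; the ceiling belongs to the repainting event.
(d) Entailed — dropping 'in the hallway' and generalizing the agent leaves a sub-description the original still satisfies.
(e) Not entailed — 'loudly' adds information not in the original event.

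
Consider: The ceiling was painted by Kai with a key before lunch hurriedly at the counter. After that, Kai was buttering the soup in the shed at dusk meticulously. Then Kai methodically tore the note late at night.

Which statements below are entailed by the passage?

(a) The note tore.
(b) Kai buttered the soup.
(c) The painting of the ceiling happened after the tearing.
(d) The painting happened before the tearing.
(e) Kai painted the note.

(a) Entailed — 'Kai tore the note' is causative; it entails the inchoative 'the note tore'.
(b) Not entailed — 'was buttering' is progressive on an accomplishment; it does not entail the completed 'buttered'.
(c) Not entailed — the narrative places the painting before the tearing, not after.
(d) Entailed — the narrative places the painting before the tearing.
(e) Not entailed — Kai painted the ceiling, not the note; the note belongs to the tearing event.

(a), (d)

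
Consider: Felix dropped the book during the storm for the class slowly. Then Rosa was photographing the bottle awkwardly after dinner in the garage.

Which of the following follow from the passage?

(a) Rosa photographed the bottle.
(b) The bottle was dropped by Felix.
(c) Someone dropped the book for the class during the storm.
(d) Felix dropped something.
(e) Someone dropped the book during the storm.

(c), (d), (e)

(a) Not entailed — 'was photographing' is progressive on an accomplishment; it does not entail the completed 'photographed'.
(b) Not entailed — Felix dropped the book, not the bottle; the bottle belongs to the photographing event.
(c) Entailed — every conjunct here is already in the original dropping event.
(d) Entailed — dropping 'slowly', 'during the storm', 'for the class' and generalizing the patient leaves a sub-description the original still satisfies.
(e) Entailed — this follows by dropping conjuncts from the dropping event's description.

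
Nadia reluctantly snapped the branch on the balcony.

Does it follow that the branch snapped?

'Nadia snapped the branch' is the causative; it entails the inchoative 'the branch snapped'.

yes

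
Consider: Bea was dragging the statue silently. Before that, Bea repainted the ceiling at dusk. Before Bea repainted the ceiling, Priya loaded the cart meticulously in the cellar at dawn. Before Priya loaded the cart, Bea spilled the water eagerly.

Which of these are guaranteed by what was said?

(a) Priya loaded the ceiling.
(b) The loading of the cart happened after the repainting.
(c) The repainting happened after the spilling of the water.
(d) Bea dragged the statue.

(a) Not entailed — Priya loaded the cart, not the ceiling; the ceiling belongs to the repainting event.
(b) Not entailed — the narrative places the loading before the repainting, not after.
(c) Entailed — the narrative places the spilling before the repainting.
(d) Entailed — 'drag' is an activity; 'was dragging' entails that some dragging happened, so 'dragged' holds.

(c), (d)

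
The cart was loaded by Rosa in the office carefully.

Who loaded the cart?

'Rosa' marks the agent of the loading event.

Rosa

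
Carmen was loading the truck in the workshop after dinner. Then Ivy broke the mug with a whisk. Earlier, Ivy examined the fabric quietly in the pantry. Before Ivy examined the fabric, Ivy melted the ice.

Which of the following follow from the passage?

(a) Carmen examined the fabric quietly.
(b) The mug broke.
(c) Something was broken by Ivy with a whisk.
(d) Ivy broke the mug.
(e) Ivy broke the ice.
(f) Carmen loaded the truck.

(a) Not entailed — the passage has Ivy examining the fabric, not Carmen.
(b) Entailed — 'Ivy broke the mug' is causative; it entails the inchoative 'the mug broke'.
(c) Entailed — this follows by dropping conjuncts from the breaking event's description.
(d) Entailed — dropping 'with a whisk' leaves a sub-description the original still satisfies.
(e) Not entailed — Ivy broke the mug, not the ice; the ice belongs to the melting event.
(f) Not entailed — 'was loading' is progressive on an accomplishment; it does not entail the completed 'loaded'.

(b), (c), (d)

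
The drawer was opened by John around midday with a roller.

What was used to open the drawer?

a roller

'with a roller' marks the instrument of the opening event.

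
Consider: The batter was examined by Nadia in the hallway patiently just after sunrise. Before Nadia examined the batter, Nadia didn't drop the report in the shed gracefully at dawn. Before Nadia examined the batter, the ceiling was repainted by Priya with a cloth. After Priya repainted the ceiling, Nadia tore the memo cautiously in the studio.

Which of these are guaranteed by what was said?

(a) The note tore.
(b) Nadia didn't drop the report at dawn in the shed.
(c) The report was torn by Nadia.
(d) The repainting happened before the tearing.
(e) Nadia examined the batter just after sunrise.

(d), (e)

(a) Not entailed — the memo is what tore, not the note.
(b) Not entailed — dropping 'gracefully' under negation is not valid — the original leaves open that Nadia dropped the report some other way.
(c) Not entailed — Nadia tore the memo, not the report; the report belongs to the dropping event.
(d) Entailed — the narrative places the repainting before the tearing.
(e) Entailed — this follows by dropping conjuncts from the examining event's description.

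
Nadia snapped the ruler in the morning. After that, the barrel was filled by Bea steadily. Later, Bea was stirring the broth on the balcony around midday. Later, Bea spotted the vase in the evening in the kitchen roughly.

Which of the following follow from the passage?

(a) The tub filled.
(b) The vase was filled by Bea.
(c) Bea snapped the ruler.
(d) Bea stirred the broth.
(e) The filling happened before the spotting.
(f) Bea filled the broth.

(d), (e)

(a) Not entailed — the barrel is what filled, not the tub.
(b) Not entailed — Bea filled the barrel, not the vase; the vase belongs to the spotting event.
(c) Not entailed — the passage has Nadia snapping the ruler, not Bea.
(d) Entailed — 'stir' is an activity; 'was stirring' entails that some stirring happened, so 'stirred' holds.
(e) Entailed — the narrative places the filling before the spotting.
(f) Not entailed — Bea filled the barrel, not the broth; the broth belongs to the stirring event.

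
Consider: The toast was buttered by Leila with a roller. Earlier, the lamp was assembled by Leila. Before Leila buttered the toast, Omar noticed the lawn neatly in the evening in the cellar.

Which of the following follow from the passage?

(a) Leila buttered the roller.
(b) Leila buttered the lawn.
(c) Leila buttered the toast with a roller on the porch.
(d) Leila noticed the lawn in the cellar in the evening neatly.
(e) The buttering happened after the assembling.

(e)

(a) Not entailed — the roller is the instrument, not what was buttered.
(b) Not entailed — Leila buttered the toast, not the lawn; the lawn belongs to the noticing event.
(c) Not entailed — 'on the porch' adds information not in the original event.
(d) Not entailed — the passage has Omar noticing the lawn, not Leila.
(e) Entailed — the narrative places the assembling before the buttering.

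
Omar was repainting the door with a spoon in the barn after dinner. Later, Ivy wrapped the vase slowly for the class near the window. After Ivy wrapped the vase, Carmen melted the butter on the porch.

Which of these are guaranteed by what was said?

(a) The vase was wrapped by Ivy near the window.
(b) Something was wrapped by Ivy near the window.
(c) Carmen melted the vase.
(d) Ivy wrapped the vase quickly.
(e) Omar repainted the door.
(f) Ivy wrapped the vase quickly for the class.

(a) Entailed — every conjunct here is already in the original wrapping event.
(b) Entailed — every conjunct here is already in the original wrapping event.
(c) Not entailed — Carmen melted the butter, not the vase; the vase belongs to the wrapping event.
(d) Not entailed — 'quickly' adds a manner not in (and inconsistent with) the original.
(e) Not entailed — 'was repainting' is progressive on an accomplishment; it does not entail the completed 'repainted'.
(f) Not entailed — 'quickly' adds a manner not in (and inconsistent with) the original.

(a), (b)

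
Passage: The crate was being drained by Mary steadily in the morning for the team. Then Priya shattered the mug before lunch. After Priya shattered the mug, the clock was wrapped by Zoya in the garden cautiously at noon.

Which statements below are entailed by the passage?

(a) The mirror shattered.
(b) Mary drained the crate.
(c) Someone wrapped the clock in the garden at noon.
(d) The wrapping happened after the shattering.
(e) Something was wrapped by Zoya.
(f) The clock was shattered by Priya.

(c), (d), (e)

(a) Not entailed — the mug is what shattered, not the mirror.
(b) Not entailed — 'was draining' is progressive on an accomplishment; it does not entail the completed 'drained'.
(c) Entailed — this follows by dropping conjuncts from the wrapping event's description.
(d) Entailed — the narrative places the shattering before the wrapping.
(e) Entailed — every conjunct here is already in the original wrapping event.
(f) Not entailed — Priya shattered the mug, not the clock; the clock belongs to the wrapping event.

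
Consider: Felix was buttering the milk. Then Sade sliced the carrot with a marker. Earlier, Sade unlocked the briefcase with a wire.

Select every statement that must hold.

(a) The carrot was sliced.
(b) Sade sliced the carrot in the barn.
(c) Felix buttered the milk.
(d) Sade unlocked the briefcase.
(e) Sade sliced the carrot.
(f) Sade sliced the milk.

(a), (d), (e)

(a) Entailed — the original entails any weakening of itself; this just drops 'with a marker' and generalizes the agent.
(b) Not entailed — 'in the barn' adds information not in the original event.
(c) Not entailed — 'was buttering' is progressive on an accomplishment; it does not entail the completed 'buttered'.
(d) Entailed — the original entails any weakening of itself; this just drops 'with a wire'.
(e) Entailed — this follows by dropping conjuncts from the slicing event's description.
(f) Not entailed — Sade sliced the carrot, not the milk; the milk belongs to the buttering event.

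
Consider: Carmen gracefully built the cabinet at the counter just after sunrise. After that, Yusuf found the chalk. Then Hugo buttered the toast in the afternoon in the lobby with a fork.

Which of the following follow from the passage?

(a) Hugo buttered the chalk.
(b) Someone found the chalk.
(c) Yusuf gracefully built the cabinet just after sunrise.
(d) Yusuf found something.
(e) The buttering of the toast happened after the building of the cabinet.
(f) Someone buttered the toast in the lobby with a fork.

(a) Not entailed — Hugo buttered the toast, not the chalk; the chalk belongs to the finding event.
(b) Entailed — this follows by dropping conjuncts from the finding event's description.
(c) Not entailed — the passage has Carmen building the cabinet, not Yusuf.
(d) Entailed — generalizing the patient leaves a sub-description the original still satisfies.
(e) Entailed — the narrative places the building before the buttering.
(f) Entailed — the original entails any weakening of itself; this just drops 'in the afternoon' and generalizes the agent.

(b), (d), (e), (f)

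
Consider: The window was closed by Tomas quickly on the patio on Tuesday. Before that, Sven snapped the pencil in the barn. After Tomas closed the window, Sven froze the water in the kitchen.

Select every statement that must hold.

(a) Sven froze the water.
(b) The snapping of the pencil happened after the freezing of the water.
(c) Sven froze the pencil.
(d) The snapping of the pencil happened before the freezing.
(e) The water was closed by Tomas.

(a) Entailed — dropping 'in the kitchen' leaves a sub-description the original still satisfies.
(b) Not entailed — the narrative places the snapping before the freezing, not after.
(c) Not entailed — Sven froze the water, not the pencil; the pencil belongs to the snapping event.
(d) Entailed — the narrative places the snapping before the freezing.
(e) Not entailed — Tomas closed the window, not the water; the water belongs to the freezing event.

(a), (d)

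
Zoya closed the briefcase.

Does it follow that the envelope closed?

no

Nothing is said about any envelope; only the briefcase is affected.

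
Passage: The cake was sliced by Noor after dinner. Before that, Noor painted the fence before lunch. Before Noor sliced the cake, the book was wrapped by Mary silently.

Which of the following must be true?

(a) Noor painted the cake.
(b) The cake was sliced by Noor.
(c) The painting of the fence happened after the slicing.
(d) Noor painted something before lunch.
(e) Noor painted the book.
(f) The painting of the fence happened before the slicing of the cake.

(a) Not entailed — Noor painted the fence, not the cake; the cake belongs to the slicing event.
(b) Entailed — every conjunct here is already in the original slicing event.
(c) Not entailed — the narrative places the painting before the slicing, not after.
(d) Entailed — this follows by dropping conjuncts from the painting event's description.
(e) Not entailed — Noor painted the fence, not the book; the book belongs to the wrapping event.
(f) Entailed — the narrative places the painting before the slicing.

(b), (d), (f)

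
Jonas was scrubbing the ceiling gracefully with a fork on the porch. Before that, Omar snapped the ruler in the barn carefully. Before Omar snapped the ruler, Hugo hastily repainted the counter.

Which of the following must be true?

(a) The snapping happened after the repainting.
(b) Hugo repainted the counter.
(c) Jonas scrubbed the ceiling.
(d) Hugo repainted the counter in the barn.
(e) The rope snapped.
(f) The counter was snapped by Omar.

(a) Entailed — the narrative places the repainting before the snapping.
(b) Entailed — this follows by dropping conjuncts from the repainting event's description.
(c) Entailed — 'scrub' is an activity; 'was scrubbing' entails that some scrubbing happened, so 'scrubbed' holds.
(d) Not entailed — 'in the barn' adds information not in the original event.
(e) Not entailed — the ruler is what snapped, not the rope.
(f) Not entailed — Omar snapped the ruler, not the counter; the counter belongs to the repainting event.

(a), (b), (c)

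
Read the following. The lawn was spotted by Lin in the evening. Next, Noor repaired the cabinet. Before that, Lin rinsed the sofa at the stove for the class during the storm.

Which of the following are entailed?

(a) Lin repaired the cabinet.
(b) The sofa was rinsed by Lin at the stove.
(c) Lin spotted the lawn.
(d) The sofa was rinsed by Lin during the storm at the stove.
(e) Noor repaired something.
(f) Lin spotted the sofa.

(b), (c), (d), (e)

(a) Not entailed — the passage has Noor repairing the cabinet, not Lin.
(b) Entailed — the original entails any weakening of itself; this just drops 'during the storm', 'for the class'.
(c) Entailed — the original entails any weakening of itself; this just drops 'in the evening'.
(d) Entailed — this follows by dropping conjuncts from the rinsing event's description.
(e) Entailed — every conjunct here is already in the original repairing event.
(f) Not entailed — Lin spotted the lawn, not the sofa; the sofa belongs to the rinsing event.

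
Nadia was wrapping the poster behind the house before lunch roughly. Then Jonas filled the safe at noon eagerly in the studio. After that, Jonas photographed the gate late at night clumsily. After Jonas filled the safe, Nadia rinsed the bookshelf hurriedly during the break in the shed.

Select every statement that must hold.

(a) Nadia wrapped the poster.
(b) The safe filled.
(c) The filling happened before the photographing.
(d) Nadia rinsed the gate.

(a) Not entailed — 'was wrapping' is progressive on an accomplishment; it does not entail the completed 'wrapped'.
(b) Entailed — 'Jonas filled the safe' is causative; it entails the inchoative 'the safe filled'.
(c) Entailed — the narrative places the filling before the photographing.
(d) Not entailed — Nadia rinsed the bookshelf, not the gate; the gate belongs to the photographing event.

(b), (c)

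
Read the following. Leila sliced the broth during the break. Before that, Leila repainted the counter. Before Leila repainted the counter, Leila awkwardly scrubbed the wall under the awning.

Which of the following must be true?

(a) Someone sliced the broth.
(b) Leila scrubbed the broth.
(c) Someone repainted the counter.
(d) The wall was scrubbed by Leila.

(a), (c), (d)

(a) Entailed — every conjunct here is already in the original slicing event.
(b) Not entailed — Leila scrubbed the wall, not the broth; the broth belongs to the slicing event.
(c) Entailed — generalizing the agent leaves a sub-description the original still satisfies.
(d) Entailed — the original entails any weakening of itself; this just drops 'awkwardly', 'under the awning'.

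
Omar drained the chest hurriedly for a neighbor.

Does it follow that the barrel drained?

no

Nothing is said about any barrel; only the chest is affected.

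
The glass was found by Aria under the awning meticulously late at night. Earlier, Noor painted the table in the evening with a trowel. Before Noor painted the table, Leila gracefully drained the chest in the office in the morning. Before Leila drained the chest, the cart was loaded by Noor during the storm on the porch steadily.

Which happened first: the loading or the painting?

the loading

The connectives place the loading before the painting.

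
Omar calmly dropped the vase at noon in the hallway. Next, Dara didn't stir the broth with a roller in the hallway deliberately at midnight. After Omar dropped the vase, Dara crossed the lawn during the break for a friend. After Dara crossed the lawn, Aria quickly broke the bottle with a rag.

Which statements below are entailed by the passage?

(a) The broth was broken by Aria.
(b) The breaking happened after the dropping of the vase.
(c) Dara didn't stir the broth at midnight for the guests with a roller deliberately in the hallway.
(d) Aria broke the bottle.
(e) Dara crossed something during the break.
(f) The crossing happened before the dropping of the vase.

(b), (c), (d), (e)

(a) Not entailed — Aria broke the bottle, not the broth; the broth belongs to the stirring event.
(b) Entailed — the narrative places the dropping before the breaking.
(c) Entailed — under negation, adding a further restriction is entailed: if no such stirring event occurred, none occurred for the guests either.
(d) Entailed — every conjunct here is already in the original breaking event.
(e) Entailed — the original entails any weakening of itself; this just drops 'for a friend' and generalizes the patient.
(f) Not entailed — the narrative places the dropping before the crossing, not after.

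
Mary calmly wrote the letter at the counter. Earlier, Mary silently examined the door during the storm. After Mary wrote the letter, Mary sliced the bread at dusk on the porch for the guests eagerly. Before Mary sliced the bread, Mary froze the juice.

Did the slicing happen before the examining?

The narrative orders the examining before the slicing.

no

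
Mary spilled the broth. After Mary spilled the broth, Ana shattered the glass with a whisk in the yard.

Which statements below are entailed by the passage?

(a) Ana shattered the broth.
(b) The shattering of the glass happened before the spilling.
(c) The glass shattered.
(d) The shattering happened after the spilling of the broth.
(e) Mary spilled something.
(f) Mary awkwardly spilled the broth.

(a) Not entailed — Ana shattered the glass, not the broth; the broth belongs to the spilling event.
(b) Not entailed — the narrative places the spilling before the shattering, not after.
(c) Entailed — 'Ana shattered the glass' is causative; it entails the inchoative 'the glass shattered'.
(d) Entailed — the narrative places the spilling before the shattering.
(e) Entailed — the original entails any weakening of itself; this just generalizes the patient.
(f) Not entailed — 'awkwardly' adds information not in the original event.

(c), (d), (e)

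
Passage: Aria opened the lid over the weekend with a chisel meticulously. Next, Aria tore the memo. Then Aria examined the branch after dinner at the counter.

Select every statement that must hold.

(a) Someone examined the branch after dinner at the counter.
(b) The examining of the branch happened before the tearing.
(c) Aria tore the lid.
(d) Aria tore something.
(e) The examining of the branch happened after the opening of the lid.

(a), (d), (e)

(a) Entailed — the original entails any weakening of itself; this just generalizes the agent.
(b) Not entailed — the narrative places the tearing before the examining, not after.
(c) Not entailed — Aria tore the memo, not the lid; the lid belongs to the opening event.
(d) Entailed — generalizing the patient leaves a sub-description the original still satisfies.
(e) Entailed — the narrative places the opening before the examining.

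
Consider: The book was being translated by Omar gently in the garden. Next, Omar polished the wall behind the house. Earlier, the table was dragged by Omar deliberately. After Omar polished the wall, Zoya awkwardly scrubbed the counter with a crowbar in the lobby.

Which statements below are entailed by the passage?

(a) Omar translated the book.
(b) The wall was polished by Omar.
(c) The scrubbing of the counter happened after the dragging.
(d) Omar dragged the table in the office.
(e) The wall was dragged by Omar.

(b), (c)

(a) Not entailed — 'was translating' is progressive on an accomplishment; it does not entail the completed 'translated'.
(b) Entailed — this follows by dropping conjuncts from the polishing event's description.
(c) Entailed — the narrative places the dragging before the scrubbing.
(d) Not entailed — 'in the office' adds information not in the original event.
(e) Not entailed — Omar dragged the table, not the wall; the wall belongs to the polishing event.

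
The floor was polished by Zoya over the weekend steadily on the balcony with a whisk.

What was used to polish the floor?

a whisk

'with a whisk' marks the instrument of the polishing event.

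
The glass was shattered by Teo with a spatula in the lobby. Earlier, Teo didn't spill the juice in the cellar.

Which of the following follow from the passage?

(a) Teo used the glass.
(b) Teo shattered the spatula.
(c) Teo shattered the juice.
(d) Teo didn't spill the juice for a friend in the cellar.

(d)

(a) Not entailed — the glass is the patient, not an instrument — Teo used a spatula.
(b) Not entailed — the spatula is the instrument, not what was shattered.
(c) Not entailed — Teo shattered the glass, not the juice; the juice belongs to the spilling event.
(d) Entailed — under negation, adding a further restriction is entailed: if no such spilling event occurred, none occurred for a friend either.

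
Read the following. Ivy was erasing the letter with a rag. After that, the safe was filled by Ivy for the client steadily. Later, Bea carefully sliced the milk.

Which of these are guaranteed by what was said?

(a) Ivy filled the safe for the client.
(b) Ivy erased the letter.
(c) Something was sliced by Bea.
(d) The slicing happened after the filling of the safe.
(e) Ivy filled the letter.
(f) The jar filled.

(a) Entailed — the original entails any weakening of itself; this just drops 'steadily'.
(b) Not entailed — 'was erasing' is progressive on an accomplishment; it does not entail the completed 'erased'.
(c) Entailed — dropping 'carefully' and generalizing the patient leaves a sub-description the original still satisfies.
(d) Entailed — the narrative places the filling before the slicing.
(e) Not entailed — Ivy filled the safe, not the letter; the letter belongs to the erasing event.
(f) Not entailed — the safe is what filled, not the jar.

(a), (c), (d)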